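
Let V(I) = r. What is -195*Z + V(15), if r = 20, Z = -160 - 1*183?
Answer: 66905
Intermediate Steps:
Z = -343 (Z = -160 - 183 = -343)
V(I) = 20
-195*Z + V(15) = -195*(-343) + 20 = 66885 + 20 = 66905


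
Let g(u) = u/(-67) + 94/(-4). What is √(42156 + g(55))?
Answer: √756516430/134 ≈ 205.26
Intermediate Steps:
g(u) = -47/2 - u/67 (g(u) = u*(-1/67) + 94*(-¼) = -u/67 - 47/2 = -47/2 - u/67)
√(42156 + g(55)) = √(42156 + (-47/2 - 1/67*55)) = √(42156 + (-47/2 - 55/67)) = √(42156 - 3259/134) = √(5645645/134) = √756516430/134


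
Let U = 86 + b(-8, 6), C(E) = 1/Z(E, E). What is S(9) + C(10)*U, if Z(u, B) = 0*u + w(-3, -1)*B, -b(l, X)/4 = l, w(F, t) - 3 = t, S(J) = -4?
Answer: 19/10 ≈ 1.9000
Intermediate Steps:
w(F, t) = 3 + t
b(l, X) = -4*l
Z(u, B) = 2*B (Z(u, B) = 0*u + (3 - 1)*B = 0 + 2*B = 2*B)
C(E) = 1/(2*E)
U = 118 (U = 86 - 4*(-8) = 86 + 32 = 118)
S(9) + C(10)*U = -4 + ((½)/10)*118 = -4 + ((½)*(⅒))*118 = -4 + (1/20)*118 = -4 + 59/10 = 19/10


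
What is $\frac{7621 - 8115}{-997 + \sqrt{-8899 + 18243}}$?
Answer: $\frac{492518}{984665} + \frac{3952 \sqrt{146}}{984665} \approx 0.54868$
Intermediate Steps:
$\frac{7621 - 8115}{-997 + \sqrt{-8899 + 18243}} = \frac{7621 - 8115}{-997 + \sqrt{9344}} = - \frac{494}{-997 + 8 \sqrt{146}}$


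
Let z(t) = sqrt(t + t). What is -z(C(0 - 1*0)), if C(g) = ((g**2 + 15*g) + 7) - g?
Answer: -sqrt(14) ≈ -3.7417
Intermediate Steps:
C(g) = 7 + g**2 + 14*g (C(g) = (7 + g**2 + 15*g) - g = 7 + g**2 + 14*g)
z(t) = sqrt(2)*sqrt(t) (z(t) = sqrt(2*t) = sqrt(2)*sqrt(t))
-z(C(0 - 1*0)) = -sqrt(2)*sqrt(7 + (0 - 1*0)**2 + 14*(0 - 1*0)) = -sqrt(2)*sqrt(7 + (0 + 0)**2 + 14*(0 + 0)) = -sqrt(2)*sqrt(7 + 0**2 + 14*0) = -sqrt(2)*sqrt(7 + 0 + 0) = -sqrt(2)*sqrt(7) = -sqrt(14)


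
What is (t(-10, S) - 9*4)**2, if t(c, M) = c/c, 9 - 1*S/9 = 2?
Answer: 1225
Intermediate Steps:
S = 63 (S = 81 - 9*2 = 81 - 18 = 63)
t(c, M) = 1
(t(-10, S) - 9*4)**2 = (1 - 9*4)**2 = (1 - 36)**2 = (-35)**2 = 1225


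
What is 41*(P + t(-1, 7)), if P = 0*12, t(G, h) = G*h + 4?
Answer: -123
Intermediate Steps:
t(G, h) = 4 + G*h
P = 0
41*(P + t(-1, 7)) = 41*(0 + (4 - 1*7)) = 41*(0 + (4 - 7)) = 41*(0 - 3) = 41*(-3) = -123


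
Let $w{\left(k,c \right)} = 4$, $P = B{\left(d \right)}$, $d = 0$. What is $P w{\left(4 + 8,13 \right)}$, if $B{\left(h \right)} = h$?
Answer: $0$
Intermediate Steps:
$P = 0$
$P w{\left(4 + 8,13 \right)} = 0 \cdot 4 = 0$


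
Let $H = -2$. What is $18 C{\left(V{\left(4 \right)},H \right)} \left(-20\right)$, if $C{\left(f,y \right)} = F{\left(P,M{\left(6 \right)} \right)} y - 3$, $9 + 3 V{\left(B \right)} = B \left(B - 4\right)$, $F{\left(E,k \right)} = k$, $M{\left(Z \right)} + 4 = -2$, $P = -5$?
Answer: $-3240$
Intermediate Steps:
$M{\left(Z \right)} = -6$ ($M{\left(Z \right)} = -4 - 2 = -6$)
$V{\left(B \right)} = -3 + \frac{B \left(-4 + B\right)}{3}$ ($V{\left(B \right)} = -3 + \frac{B \left(B - 4\right)}{3} = -3 + \frac{B \left(-4 + B\right)}{3}$)
$C{\left(f,y \right)} = -3 - 6 y$ ($C{\left(f,y \right)} = - 6 y - 3 = -3 - 6 y$)
$18 C{\left(V{\left(4 \right)},H \right)} \left(-20\right) = 18 \left(-3 - -12\right) \left(-20\right) = 18 \left(-3 + 12\right) \left(-20\right) = 18 \cdot 9 \left(-20\right) = 162 \left(-20\right) = -3240$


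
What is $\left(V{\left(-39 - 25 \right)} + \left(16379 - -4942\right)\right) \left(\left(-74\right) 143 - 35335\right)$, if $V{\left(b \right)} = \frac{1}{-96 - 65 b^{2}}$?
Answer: $- \frac{260741973692035}{266336} \approx -9.79 \cdot 10^{8}$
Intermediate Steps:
$\left(V{\left(-39 - 25 \right)} + \left(16379 - -4942\right)\right) \left(\left(-74\right) 143 - 35335\right) = \left(- \frac{1}{96 + 65 \left(-39 - 25\right)^{2}} + \left(16379 - -4942\right)\right) \left(\left(-74\right) 143 - 35335\right) = \left(- \frac{1}{96 + 65 \left(-64\right)^{2}} + \left(16379 + 4942\right)\right) \left(-10582 - 35335\right) = \left(- \frac{1}{96 + 65 \cdot 4096} + 21321\right) \left(-45917\right) = \left(- \frac{1}{96 + 266240} + 21321\right) \left(-45917\right) = \left(- \frac{1}{266336} + 21321\right) \left(-45917\right) = \frac{5678549855}{266336} \left(-45917\right) = - \frac{260741973692035}{266336}$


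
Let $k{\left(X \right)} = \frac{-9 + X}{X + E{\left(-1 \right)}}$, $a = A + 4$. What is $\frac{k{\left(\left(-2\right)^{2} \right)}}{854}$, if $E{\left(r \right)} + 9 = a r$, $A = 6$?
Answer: $\frac{1}{2562} \approx 0.00039032$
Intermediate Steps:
$a = 10$ ($a = 6 + 4 = 10$)
$E{\left(r \right)} = -9 + 10 r$
$k{\left(X \right)} = \frac{-9 + X}{-19 + X}$ ($k{\left(X \right)} = \frac{-9 + X}{X + \left(-9 + 10 \left(-1\right)\right)} = \frac{-9 + X}{X - 19} = \frac{-9 + X}{-19 + X}$)
$\frac{k{\left(\left(-2\right)^{2} \right)}}{854} = \frac{\frac{1}{-19 + \left(-2\right)^{2}} \left(-9 + \left(-2\right)^{2}\right)}{854} = \frac{-9 + 4}{-19 + 4} \cdot \frac{1}{854} = \frac{1}{-15} \left(-5\right) \frac{1}{854} = \left(- \frac{1}{15}\right) \left(-5\right) \frac{1}{854} = \frac{1}{3} \cdot \frac{1}{854} = \frac{1}{2562}$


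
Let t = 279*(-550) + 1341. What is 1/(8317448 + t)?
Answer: 1/8165339 ≈ 1.2247e-7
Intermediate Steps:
t = -152109 (t = -153450 + 1341 = -152109)
1/(8317448 + t) = 1/(8317448 - 152109) = 1/8165339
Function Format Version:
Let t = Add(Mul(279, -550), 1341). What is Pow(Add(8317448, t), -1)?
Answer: Rational(1, 8165339) ≈ 1.2247e-7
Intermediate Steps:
t = -152109 (t = Add(-153450, 1341) = -152109)
Pow(Add(8317448, t), -1) = Pow(Add(8317448, -152109), -1) = Pow(8165339, -1) = Rational(1, 8165339)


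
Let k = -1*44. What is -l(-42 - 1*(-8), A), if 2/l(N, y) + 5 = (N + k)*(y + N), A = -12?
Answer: -2/3583 ≈ -0.00055819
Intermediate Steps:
k = -44
l(N, y) = 2/(-5 + (-44 + N)*(N + y)) (l(N, y) = 2/(-5 + (N - 44)*(y + N)) = 2/(-5 + (-44 + N)*(N + y)))
-l(-42 - 1*(-8), A) = -2/(-5 + (-42 - 1*(-8))**2 - 44*(-42 - 1*(-8)) - 44*(-12) + (-42 - 1*(-8))*(-12)) = -2/(-5 + (-42 + 8)**2 - 44*(-42 + 8) + 528 + (-42 + 8)*(-12)) = -2/(-5 + (-34)**2 - 44*(-34) + 528 - 34*(-12)) = -2/(-5 + 1156 + 1496 + 528 + 408) = -2/3583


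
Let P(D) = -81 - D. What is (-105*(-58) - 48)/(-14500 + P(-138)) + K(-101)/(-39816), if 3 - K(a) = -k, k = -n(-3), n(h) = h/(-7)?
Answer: -93568771/223635412 ≈ -0.41840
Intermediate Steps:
n(h) = -h/7 (n(h) = h*(-⅐) = -h/7)
k = -3/7 (k = -(-1)*(-3)/7 = -1*3/7 = -3/7 ≈ -0.42857)
K(a) = 18/7 (K(a) = 3 - (-1)*(-3)/7 = 3 - 1*3/7 = 3 - 3/7 = 18/7)
(-105*(-58) - 48)/(-14500 + P(-138)) + K(-101)/(-39816) = (-105*(-58) - 48)/(-14500 + (-81 - 1*(-138))) + (18/7)/(-39816) = (6090 - 48)/(-14500 + (-81 + 138)) + (18/7)*(-1/39816) = 6042/(-14500 + 57) - 1/15484 = 6042/(-14443) - 1/15484 = 6042*(-1/14443) - 1/15484 = -6042/14443 - 1/15484 = -93568771/223635412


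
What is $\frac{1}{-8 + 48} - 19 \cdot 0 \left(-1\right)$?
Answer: $\frac{1}{40} \approx 0.025$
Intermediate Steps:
$\frac{1}{-8 + 48} - 19 \cdot 0 \left(-1\right) = \frac{1}{40} - 0 = \frac{1}{40} + 0 = \frac{1}{40}$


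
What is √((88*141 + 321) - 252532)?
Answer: I*√239803 ≈ 489.7*I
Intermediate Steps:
√((88*141 + 321) - 252532) = √((12408 + 321) - 252532) = √(12729 - 252532) = √(-239803) = I*√239803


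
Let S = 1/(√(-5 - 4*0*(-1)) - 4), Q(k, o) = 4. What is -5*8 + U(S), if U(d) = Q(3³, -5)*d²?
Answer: -17596/441 + 32*I*√5/441 ≈ -39.9 + 0.16225*I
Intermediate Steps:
S = 1/(-4 + I*√5) (S = 1/(√(-5 + 0*(-1)) - 4) = 1/(√(-5 + 0) - 4) = 1/(√(-5) - 4) = 1/(I*√5 - 4) = 1/(-4 + I*√5) ≈ -0.19048 - 0.10648*I)
U(d) = 4*d²
-5*8 + U(S) = -5*8 + 4*(-4/21 - I*√5/21)² = -40 + 4*(-4/21 - I*√5/21)²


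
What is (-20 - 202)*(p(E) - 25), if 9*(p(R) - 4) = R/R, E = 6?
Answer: 13912/3 ≈ 4637.3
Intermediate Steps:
p(R) = 37/9 (p(R) = 4 + (R/R)/9 = 4 + (1/9)*1 = 4 + 1/9 = 37/9)
(-20 - 202)*(p(E) - 25) = (-20 - 202)*(37/9 - 25) = -222*(-188/9) = 13912/3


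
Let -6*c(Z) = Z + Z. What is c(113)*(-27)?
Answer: 1017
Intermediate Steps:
c(Z) = -Z/3 (c(Z) = -(Z + Z)/6 = -Z/3)
c(113)*(-27) = -⅓*113*(-27) = -113/3*(-27) = 1017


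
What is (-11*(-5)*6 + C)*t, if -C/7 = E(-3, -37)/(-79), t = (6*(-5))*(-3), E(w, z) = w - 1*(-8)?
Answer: 2349450/79 ≈ 29740.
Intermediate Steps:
E(w, z) = 8 + w (E(w, z) = w + 8 = 8 + w)
t = 90 (t = -30*(-3) = 90)
C = 35/79 (C = -7*(8 - 3)/(-79) = -35*(-1)/79 = -7*(-5/79) = 35/79 ≈ 0.44304)
(-11*(-5)*6 + C)*t = (-11*(-5)*6 + 35/79)*90 = (55*6 + 35/79)*90 = (330 + 35/79)*90 = (26105/79)*90 = 2349450/79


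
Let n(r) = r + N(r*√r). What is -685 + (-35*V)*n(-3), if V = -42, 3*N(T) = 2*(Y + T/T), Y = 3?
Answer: -1175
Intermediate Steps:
N(T) = 8/3 (N(T) = (2*(3 + T/T))/3 = (2*(3 + 1))/3 = (2*4)/3 = (⅓)*8 = 8/3)
n(r) = 8/3 + r (n(r) = r + 8/3 = 8/3 + r)
-685 + (-35*V)*n(-3) = -685 + (-35*(-42))*(8/3 - 3) = -685 + 1470*(-⅓) = -685 - 490 = -1175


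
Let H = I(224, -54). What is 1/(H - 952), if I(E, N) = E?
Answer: -1/728 ≈ -0.0013736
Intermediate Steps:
H = 224
1/(H - 952) = 1/(224 - 952) = 1/(-728) = -1/728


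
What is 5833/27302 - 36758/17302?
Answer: -451322175/236189602 ≈ -1.9108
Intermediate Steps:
5833/27302 - 36758/17302 = 5833*(1/27302) - 36758*1/17302 = 5833/27302 - 18379/8651 = -451322175/236189602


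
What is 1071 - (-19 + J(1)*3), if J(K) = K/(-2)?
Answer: 2183/2 ≈ 1091.5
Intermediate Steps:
J(K) = -K/2 (J(K) = K*(-½) = -K/2)
1071 - (-19 + J(1)*3) = 1071 - (-19 - ½*1*3) = 1071 - (-19 - ½*3) = 1071 - (-19 - 3/2) = 1071 - 1*(-41/2) = 1071 + 41/2 = 2183/2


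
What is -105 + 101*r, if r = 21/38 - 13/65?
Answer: -13183/190 ≈ -69.384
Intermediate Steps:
r = 67/190 (r = 21*(1/38) - 13*1/65 = 21/38 - 1/5 = 67/190 ≈ 0.35263)
-105 + 101*r = -105 + 101*(67/190) = -105 + 6767/190 = -13183/190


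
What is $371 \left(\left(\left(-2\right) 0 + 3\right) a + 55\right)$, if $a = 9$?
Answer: $30422$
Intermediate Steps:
$371 \left(\left(\left(-2\right) 0 + 3\right) a + 55\right) = 371 \left(\left(\left(-2\right) 0 + 3\right) 9 + 55\right) = 371 \left(\left(0 + 3\right) 9 + 55\right) = 371 \left(3 \cdot 9 + 55\right) = 371 \left(27 + 55\right) = 371 \cdot 82 = 30422$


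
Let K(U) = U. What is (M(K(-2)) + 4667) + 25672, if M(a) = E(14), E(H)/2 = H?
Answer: 30367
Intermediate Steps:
E(H) = 2*H
M(a) = 28 (M(a) = 2*14 = 28)
(M(K(-2)) + 4667) + 25672 = (28 + 4667) + 25672 = 4695 + 25672 = 30367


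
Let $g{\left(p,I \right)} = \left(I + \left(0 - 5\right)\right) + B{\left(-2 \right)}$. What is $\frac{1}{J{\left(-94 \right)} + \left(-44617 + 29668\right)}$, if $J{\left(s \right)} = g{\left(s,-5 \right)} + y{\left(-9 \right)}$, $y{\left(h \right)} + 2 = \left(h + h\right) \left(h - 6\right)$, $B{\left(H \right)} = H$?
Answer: $- \frac{1}{14693} \approx -6.806 \cdot 10^{-5}$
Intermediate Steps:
$g{\left(p,I \right)} = -7 + I$ ($g{\left(p,I \right)} = \left(I + \left(0 - 5\right)\right) - 2 = \left(I - 5\right) - 2 = \left(-5 + I\right) - 2 = -7 + I$)
$y{\left(h \right)} = -2 + 2 h \left(-6 + h\right)$ ($y{\left(h \right)} = -2 + \left(h + h\right) \left(h - 6\right) = -2 + 2 h \left(-6 + h\right)$)
$J{\left(s \right)} = 256$ ($J{\left(s \right)} = \left(-7 - 5\right) - \left(-106 - 162\right) = -12 + \left(-2 + 108 + 2 \cdot 81\right) = -12 + \left(-2 + 108 + 162\right) = -12 + 268 = 256$)
$\frac{1}{J{\left(-94 \right)} + \left(-44617 + 29668\right)} = \frac{1}{256 + \left(-44617 + 29668\right)} = \frac{1}{256 - 14949} = \frac{1}{-14693} = - \frac{1}{14693}$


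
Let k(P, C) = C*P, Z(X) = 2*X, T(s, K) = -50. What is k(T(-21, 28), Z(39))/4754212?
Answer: -975/1188553 ≈ -0.00082032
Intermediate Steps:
k(T(-21, 28), Z(39))/4754212 = ((2*39)*(-50))/4754212 = (78*(-50))*(1/4754212) = -3900*1/4754212 = -975/1188553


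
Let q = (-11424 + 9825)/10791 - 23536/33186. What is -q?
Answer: 17057855/19895007 ≈ 0.85739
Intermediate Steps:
q = -17057855/19895007 (q = -1599*1/10791 - 23536*1/33186 = -533/3597 - 11768/16593 = -17057855/19895007 ≈ -0.85739)
-q = -1*(-17057855/19895007) = 17057855/19895007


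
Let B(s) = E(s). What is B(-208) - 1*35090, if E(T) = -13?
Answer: -35103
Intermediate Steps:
B(s) = -13
B(-208) - 1*35090 = -13 - 1*35090 = -13 - 35090 = -35103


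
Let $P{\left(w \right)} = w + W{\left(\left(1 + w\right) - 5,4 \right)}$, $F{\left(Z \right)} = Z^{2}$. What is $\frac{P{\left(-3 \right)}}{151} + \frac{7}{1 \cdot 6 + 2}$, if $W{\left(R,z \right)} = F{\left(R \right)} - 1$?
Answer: $\frac{1417}{1208} \approx 1.173$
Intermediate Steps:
$W{\left(R,z \right)} = -1 + R^{2}$ ($W{\left(R,z \right)} = R^{2} - 1 = -1 + R^{2}$)
$P{\left(w \right)} = -1 + w + \left(-4 + w\right)^{2}$ ($P{\left(w \right)} = w + \left(-1 + \left(\left(1 + w\right) - 5\right)^{2}\right) = w + \left(-1 + \left(-4 + w\right)^{2}\right) = -1 + w + \left(-4 + w\right)^{2}$)
$\frac{P{\left(-3 \right)}}{151} + \frac{7}{1 \cdot 6 + 2} = \frac{-1 - 3 + \left(-4 - 3\right)^{2}}{151} + \frac{7}{1 \cdot 6 + 2} = \left(-1 - 3 + \left(-7\right)^{2}\right) \frac{1}{151} + \frac{7}{6 + 2} = \left(-1 - 3 + 49\right) \frac{1}{151} + \frac{7}{8} = 45 \cdot \frac{1}{151} + 7 \cdot \frac{1}{8} = \frac{45}{151} + \frac{7}{8} = \frac{1417}{1208}$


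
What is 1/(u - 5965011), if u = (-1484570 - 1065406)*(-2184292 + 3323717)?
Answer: -1/2905512368811 ≈ -3.4417e-13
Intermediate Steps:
u = -2905506403800 (u = -2549976*1139425 = -2905506403800)
1/(u - 5965011) = 1/(-2905506403800 - 5965011) = 1/(-2905512368811) = -1/2905512368811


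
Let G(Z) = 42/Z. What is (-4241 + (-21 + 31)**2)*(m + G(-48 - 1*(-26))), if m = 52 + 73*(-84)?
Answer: 277037041/11 ≈ 2.5185e+7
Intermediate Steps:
m = -6080 (m = 52 - 6132 = -6080)
(-4241 + (-21 + 31)**2)*(m + G(-48 - 1*(-26))) = (-4241 + (-21 + 31)**2)*(-6080 + 42/(-48 - 1*(-26))) = (-4241 + 10**2)*(-6080 + 42/(-48 + 26)) = (-4241 + 100)*(-6080 + 42/(-22)) = -4141*(-6080 + 42*(-1/22)) = -4141*(-6080 - 21/11) = -4141*(-66901/11) = 277037041/11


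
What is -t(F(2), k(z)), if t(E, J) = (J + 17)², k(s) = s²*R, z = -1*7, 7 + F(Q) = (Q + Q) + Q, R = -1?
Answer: -1024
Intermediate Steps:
F(Q) = -7 + 3*Q (F(Q) = -7 + ((Q + Q) + Q) = -7 + (2*Q + Q) = -7 + 3*Q)
z = -7
k(s) = -s² (k(s) = s²*(-1) = -s²)
t(E, J) = (17 + J)²
-t(F(2), k(z)) = -(17 - 1*(-7)²)² = -(17 - 1*49)² = -(17 - 49)² = -1*(-32)² = -1*1024 = -1024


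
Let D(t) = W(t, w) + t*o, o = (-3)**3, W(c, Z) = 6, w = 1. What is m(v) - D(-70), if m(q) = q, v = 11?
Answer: -1885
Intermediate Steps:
o = -27
D(t) = 6 - 27*t (D(t) = 6 + t*(-27) = 6 - 27*t)
m(v) - D(-70) = 11 - (6 - 27*(-70)) = 11 - (6 + 1890) = 11 - 1*1896 = 11 - 1896 = -1885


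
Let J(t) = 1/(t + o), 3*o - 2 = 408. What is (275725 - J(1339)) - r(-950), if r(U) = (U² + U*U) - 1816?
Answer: -6762060996/4427 ≈ -1.5275e+6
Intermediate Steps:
o = 410/3 (o = ⅔ + (⅓)*408 = ⅔ + 136 = 410/3 ≈ 136.67)
J(t) = 1/(410/3 + t) (J(t) = 1/(t + 410/3) = 1/(410/3 + t))
r(U) = -1816 + 2*U² (r(U) = (U² + U²) - 1816 = 2*U² - 1816 = -1816 + 2*U²)
(275725 - J(1339)) - r(-950) = (275725 - 3/(410 + 3*1339)) - (-1816 + 2*(-950)²) = (275725 - 3/(410 + 4017)) - (-1816 + 2*902500) = (275725 - 3/4427) - (-1816 + 1805000) = (275725 - 3/4427) - 1*1803184 = (275725 - 1*3/4427) - 1803184 = (275725 - 3/4427) - 1803184 = 1220634572/4427 - 1803184 = -6762060996/4427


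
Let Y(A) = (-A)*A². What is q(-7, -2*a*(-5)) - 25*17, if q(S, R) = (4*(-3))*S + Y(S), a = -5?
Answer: 2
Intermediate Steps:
Y(A) = -A³
q(S, R) = -S³ - 12*S (q(S, R) = (4*(-3))*S - S³ = -12*S - S³ = -S³ - 12*S)
q(-7, -2*a*(-5)) - 25*17 = -7*(-12 - 1*(-7)²) - 25*17 = -7*(-12 - 1*49) - 425 = -7*(-12 - 49) - 425 = -7*(-61) - 425 = 427 - 425 = 2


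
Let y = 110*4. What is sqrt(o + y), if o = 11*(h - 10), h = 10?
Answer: 2*sqrt(110) ≈ 20.976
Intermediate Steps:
y = 440
o = 0 (o = 11*(10 - 10) = 11*0 = 0)
sqrt(o + y) = sqrt(0 + 440) = sqrt(440) = 2*sqrt(110)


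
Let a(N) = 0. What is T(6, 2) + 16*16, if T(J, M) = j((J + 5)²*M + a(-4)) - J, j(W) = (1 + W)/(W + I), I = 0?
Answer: 60743/242 ≈ 251.00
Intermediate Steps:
j(W) = (1 + W)/W (j(W) = (1 + W)/(W + 0) = (1 + W)/W)
T(J, M) = -J + (1 + M*(5 + J)²)/(M*(5 + J)²) (T(J, M) = (1 + ((J + 5)²*M + 0))/((J + 5)²*M + 0) - J = (1 + ((5 + J)²*M + 0))/((5 + J)²*M + 0) - J = (1 + (M*(5 + J)² + 0))/(M*(5 + J)² + 0) - J = (1 + M*(5 + J)²)/((M*(5 + J)²)) - J = (1/(M*(5 + J)²))*(1 + M*(5 + J)²) - J = (1 + M*(5 + J)²)/(M*(5 + J)²) - J = -J + (1 + M*(5 + J)²)/(M*(5 + J)²))
T(6, 2) + 16*16 = (1 - 1*6 + 1/(2*(5 + 6)²)) + 16*16 = (1 - 6 + (½)/11²) + 256 = (1 - 6 + (½)*(1/121)) + 256 = (1 - 6 + 1/242) + 256 = -1209/242 + 256 = 60743/242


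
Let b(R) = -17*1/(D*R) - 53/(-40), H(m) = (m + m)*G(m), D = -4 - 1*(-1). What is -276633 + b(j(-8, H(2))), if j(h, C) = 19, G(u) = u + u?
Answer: -630719539/2280 ≈ -2.7663e+5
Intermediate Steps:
G(u) = 2*u
D = -3 (D = -4 + 1 = -3)
H(m) = 4*m² (H(m) = (m + m)*(2*m) = (2*m)*(2*m) = 4*m²)
b(R) = 53/40 + 17/(3*R) (b(R) = -17*(-1/(3*R)) - 53/(-40) = -(-17)/(3*R) - 53*(-1/40) = 17/(3*R) + 53/40 = 53/40 + 17/(3*R))
-276633 + b(j(-8, H(2))) = -276633 + (1/120)*(680 + 159*19)/19 = -276633 + (1/120)*(1/19)*(680 + 3021) = -276633 + (1/120)*(1/19)*3701 = -276633 + 3701/2280 = -630719539/2280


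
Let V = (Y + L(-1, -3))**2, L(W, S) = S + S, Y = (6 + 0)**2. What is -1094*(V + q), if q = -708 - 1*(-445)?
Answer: -696878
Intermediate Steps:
q = -263 (q = -708 + 445 = -263)
Y = 36 (Y = 6**2 = 36)
L(W, S) = 2*S
V = 900 (V = (36 + 2*(-3))**2 = (36 - 6)**2 = 30**2 = 900)
-1094*(V + q) = -1094*(900 - 263) = -1094*637 = -696878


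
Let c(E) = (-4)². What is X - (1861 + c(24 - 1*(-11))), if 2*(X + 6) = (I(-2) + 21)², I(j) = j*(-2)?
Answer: -3141/2 ≈ -1570.5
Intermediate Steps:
I(j) = -2*j
c(E) = 16
X = 613/2 (X = -6 + (-2*(-2) + 21)²/2 = -6 + (4 + 21)²/2 = -6 + (½)*25² = -6 + (½)*625 = -6 + 625/2 = 613/2 ≈ 306.50)
X - (1861 + c(24 - 1*(-11))) = 613/2 - (1861 + 16) = 613/2 - 1*1877 = 613/2 - 1877 = -3141/2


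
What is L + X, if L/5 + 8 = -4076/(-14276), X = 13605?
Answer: 48418580/3569 ≈ 13566.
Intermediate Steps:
L = -137665/3569 (L = -40 + 5*(-4076/(-14276)) = -40 + 5*(-4076*(-1/14276)) = -40 + 5*(1019/3569) = -40 + 5095/3569 = -137665/3569 ≈ -38.572)
L + X = -137665/3569 + 13605 = 48418580/3569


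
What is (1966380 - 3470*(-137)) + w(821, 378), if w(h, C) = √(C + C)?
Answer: 2441770 + 6*√21 ≈ 2.4418e+6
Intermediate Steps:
w(h, C) = √2*√C (w(h, C) = √(2*C) = √2*√C)
(1966380 - 3470*(-137)) + w(821, 378) = (1966380 - 3470*(-137)) + √2*√378 = (1966380 + 475390) + √2*(3*√42) = 2441770 + 6*√21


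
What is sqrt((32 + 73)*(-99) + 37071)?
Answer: 6*sqrt(741) ≈ 163.33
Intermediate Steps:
sqrt((32 + 73)*(-99) + 37071) = sqrt(105*(-99) + 37071) = sqrt(-10395 + 37071) = sqrt(26676) = 6*sqrt(741)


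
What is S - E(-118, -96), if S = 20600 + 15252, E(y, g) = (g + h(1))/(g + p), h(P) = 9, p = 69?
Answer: 322639/9 ≈ 35849.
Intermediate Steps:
E(y, g) = (9 + g)/(69 + g) (E(y, g) = (g + 9)/(g + 69) = (9 + g)/(69 + g))
S = 35852
S - E(-118, -96) = 35852 - (9 - 96)/(69 - 96) = 35852 - (-87)/(-27) = 35852 - (-1)*(-87)/27 = 35852 - 1*29/9 = 35852 - 29/9 = 322639/9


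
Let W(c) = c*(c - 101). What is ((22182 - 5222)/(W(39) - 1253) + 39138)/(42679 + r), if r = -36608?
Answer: 143658638/22286641 ≈ 6.4460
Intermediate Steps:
W(c) = c*(-101 + c)
((22182 - 5222)/(W(39) - 1253) + 39138)/(42679 + r) = ((22182 - 5222)/(39*(-101 + 39) - 1253) + 39138)/(42679 - 36608) = (16960/(39*(-62) - 1253) + 39138)/6071 = (16960/(-2418 - 1253) + 39138)*(1/6071) = (16960/(-3671) + 39138)*(1/6071) = (16960*(-1/3671) + 39138)*(1/6071) = (-16960/3671 + 39138)*(1/6071) = (143658638/3671)*(1/6071) = 143658638/22286641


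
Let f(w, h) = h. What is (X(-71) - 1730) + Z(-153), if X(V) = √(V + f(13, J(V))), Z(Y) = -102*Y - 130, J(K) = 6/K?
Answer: 13746 + 7*I*√7313/71 ≈ 13746.0 + 8.4312*I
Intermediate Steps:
Z(Y) = -130 - 102*Y
X(V) = √(V + 6/V)
(X(-71) - 1730) + Z(-153) = (√(-71 + 6/(-71)) - 1730) + (-130 - 102*(-153)) = (√(-71 + 6*(-1/71)) - 1730) + (-130 + 15606) = (√(-71 - 6/71) - 1730) + 15476 = (√(-5047/71) - 1730) + 15476 = (7*I*√7313/71 - 1730) + 15476 = (-1730 + 7*I*√7313/71) + 15476 = 13746 + 7*I*√7313/71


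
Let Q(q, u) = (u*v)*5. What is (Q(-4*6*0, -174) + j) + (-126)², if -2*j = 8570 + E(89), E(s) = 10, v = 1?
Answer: 10716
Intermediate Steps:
Q(q, u) = 5*u (Q(q, u) = (u*1)*5 = u*5 = 5*u)
j = -4290 (j = -(8570 + 10)/2 = -½*8580 = -4290)
(Q(-4*6*0, -174) + j) + (-126)² = (5*(-174) - 4290) + (-126)² = (-870 - 4290) + 15876 = -5160 + 15876 = 10716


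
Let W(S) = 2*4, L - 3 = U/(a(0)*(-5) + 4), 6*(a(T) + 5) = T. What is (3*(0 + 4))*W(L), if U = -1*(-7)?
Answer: 96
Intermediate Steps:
a(T) = -5 + T/6
U = 7
L = 94/29 (L = 3 + 7/((-5 + (⅙)*0)*(-5) + 4) = 3 + 7/((-5 + 0)*(-5) + 4) = 3 + 7/(-5*(-5) + 4) = 3 + 7/(25 + 4) = 3 + 7/29 = 94/29 ≈ 3.2414)
W(S) = 8
(3*(0 + 4))*W(L) = (3*(0 + 4))*8 = (3*4)*8 = 12*8 = 96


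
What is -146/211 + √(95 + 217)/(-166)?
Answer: -146/211 - √78/83 ≈ -0.79835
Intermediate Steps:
-146/211 + √(95 + 217)/(-166) = -146*1/211 + √312*(-1/166) = -146/211 + (2*√78)*(-1/166) = -146/211 - √78/83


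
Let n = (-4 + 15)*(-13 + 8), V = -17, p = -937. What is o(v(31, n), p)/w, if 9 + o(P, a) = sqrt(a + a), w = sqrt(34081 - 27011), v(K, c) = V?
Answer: sqrt(7070)*(-9 + I*sqrt(1874))/7070 ≈ -0.10704 + 0.51484*I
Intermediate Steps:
n = -55 (n = 11*(-5) = -55)
v(K, c) = -17
w = sqrt(7070) ≈ 84.083
o(P, a) = -9 + sqrt(2)*sqrt(a) (o(P, a) = -9 + sqrt(a + a) = -9 + sqrt(2*a) = -9 + sqrt(2)*sqrt(a))
o(v(31, n), p)/w = (-9 + sqrt(2)*sqrt(-937))/(sqrt(7070)) = (-9 + sqrt(2)*(I*sqrt(937)))*(sqrt(7070)/7070) = (-9 + I*sqrt(1874))*(sqrt(7070)/7070) = sqrt(7070)*(-9 + I*sqrt(1874))/7070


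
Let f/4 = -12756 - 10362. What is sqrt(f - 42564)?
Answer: 66*I*sqrt(31) ≈ 367.47*I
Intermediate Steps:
f = -92472 (f = 4*(-12756 - 10362) = 4*(-23118) = -92472)
sqrt(f - 42564) = sqrt(-92472 - 42564) = sqrt(-135036) = 66*I*sqrt(31)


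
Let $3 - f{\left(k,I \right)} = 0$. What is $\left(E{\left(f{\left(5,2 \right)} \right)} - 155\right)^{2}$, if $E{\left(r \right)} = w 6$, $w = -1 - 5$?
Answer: $36481$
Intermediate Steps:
$w = -6$
$f{\left(k,I \right)} = 3$ ($f{\left(k,I \right)} = 3 - 0 = 3 + 0 = 3$)
$E{\left(r \right)} = -36$ ($E{\left(r \right)} = \left(-6\right) 6 = -36$)
$\left(E{\left(f{\left(5,2 \right)} \right)} - 155\right)^{2} = \left(-36 - 155\right)^{2} = \left(-191\right)^{2} = 36481$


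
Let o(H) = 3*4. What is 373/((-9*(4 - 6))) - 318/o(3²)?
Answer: -52/9 ≈ -5.7778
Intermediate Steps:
o(H) = 12
373/((-9*(4 - 6))) - 318/o(3²) = 373/((-9*(4 - 6))) - 318/12 = 373/((-9*(-2))) - 318*1/12 = 373/18 - 53/2 = -52/9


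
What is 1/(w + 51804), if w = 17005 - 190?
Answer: 1/68619 ≈ 1.4573e-5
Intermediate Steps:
w = 16815
1/(w + 51804) = 1/(16815 + 51804) = 1/68619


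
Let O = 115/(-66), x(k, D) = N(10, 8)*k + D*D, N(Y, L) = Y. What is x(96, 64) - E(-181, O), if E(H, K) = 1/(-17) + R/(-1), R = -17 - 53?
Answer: 84763/17 ≈ 4986.1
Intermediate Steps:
R = -70
x(k, D) = D**2 + 10*k (x(k, D) = 10*k + D*D = 10*k + D**2 = D**2 + 10*k)
O = -115/66 (O = 115*(-1/66) = -115/66 ≈ -1.7424)
E(H, K) = 1189/17 (E(H, K) = 1/(-17) - 70/(-1) = 1*(-1/17) - 70*(-1) = -1/17 + 70 = 1189/17)
x(96, 64) - E(-181, O) = (64**2 + 10*96) - 1*1189/17 = (4096 + 960) - 1189/17 = 5056 - 1189/17 = 84763/17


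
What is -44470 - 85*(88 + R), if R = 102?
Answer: -60620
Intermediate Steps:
-44470 - 85*(88 + R) = -44470 - 85*(88 + 102) = -44470 - 85*190 = -44470 - 1*16150 = -44470 - 16150 = -60620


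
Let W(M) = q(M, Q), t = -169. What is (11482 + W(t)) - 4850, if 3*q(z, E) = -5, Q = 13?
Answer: 19891/3 ≈ 6630.3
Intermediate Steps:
q(z, E) = -5/3 (q(z, E) = (⅓)*(-5) = -5/3)
W(M) = -5/3
(11482 + W(t)) - 4850 = (11482 - 5/3) - 4850 = 34441/3 - 4850 = 19891/3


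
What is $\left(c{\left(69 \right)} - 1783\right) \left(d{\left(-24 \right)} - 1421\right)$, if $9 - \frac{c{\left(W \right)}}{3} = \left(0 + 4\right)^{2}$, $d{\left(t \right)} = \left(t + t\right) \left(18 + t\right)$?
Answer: $2043932$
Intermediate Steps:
$d{\left(t \right)} = 2 t \left(18 + t\right)$
$c{\left(W \right)} = -21$ ($c{\left(W \right)} = 27 - 3 \left(0 + 4\right)^{2} = 27 - 3 \cdot 4^{2} = 27 - 48 = -21$)
$\left(c{\left(69 \right)} - 1783\right) \left(d{\left(-24 \right)} - 1421\right) = \left(-21 - 1783\right) \left(2 \left(-24\right) \left(18 - 24\right) - 1421\right) = - 1804 \left(2 \left(-24\right) \left(-6\right) - 1421\right) = - 1804 \left(288 - 1421\right) = \left(-1804\right) \left(-1133\right) = 2043932$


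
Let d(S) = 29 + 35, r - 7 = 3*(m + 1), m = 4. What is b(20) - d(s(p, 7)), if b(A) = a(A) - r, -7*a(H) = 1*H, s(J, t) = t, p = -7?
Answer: -622/7 ≈ -88.857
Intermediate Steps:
a(H) = -H/7
r = 22 (r = 7 + 3*(4 + 1) = 7 + 3*5 = 7 + 15 = 22)
d(S) = 64
b(A) = -22 - A/7 (b(A) = -A/7 - 1*22 = -A/7 - 22 = -22 - A/7)
b(20) - d(s(p, 7)) = (-22 - 1/7*20) - 1*64 = (-22 - 20/7) - 64 = -174/7 - 64 = -622/7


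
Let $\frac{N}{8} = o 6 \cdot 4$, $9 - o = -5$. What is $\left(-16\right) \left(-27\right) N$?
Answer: $1161216$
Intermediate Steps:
$o = 14$ ($o = 9 - -5 = 9 + 5 = 14$)
$N = 2688$ ($N = 8 \cdot 14 \cdot 6 \cdot 4 = 8 \cdot 84 \cdot 4 = 8 \cdot 336 = 2688$)
$\left(-16\right) \left(-27\right) N = \left(-16\right) \left(-27\right) 2688 = 432 \cdot 2688 = 1161216$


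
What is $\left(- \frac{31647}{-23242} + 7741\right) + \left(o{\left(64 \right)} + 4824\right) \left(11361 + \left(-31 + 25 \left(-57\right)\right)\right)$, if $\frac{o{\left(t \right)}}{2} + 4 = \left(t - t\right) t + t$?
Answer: $\frac{1138348125409}{23242} \approx 4.8978 \cdot 10^{7}$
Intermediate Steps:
$o{\left(t \right)} = -8 + 2 t$ ($o{\left(t \right)} = -8 + 2 \left(\left(t - t\right) t + t\right) = -8 + 2 \left(0 t + t\right) = -8 + 2 \left(0 + t\right) = -8 + 2 t$)
$\left(- \frac{31647}{-23242} + 7741\right) + \left(o{\left(64 \right)} + 4824\right) \left(11361 + \left(-31 + 25 \left(-57\right)\right)\right) = \left(- \frac{31647}{-23242} + 7741\right) + \left(\left(-8 + 2 \cdot 64\right) + 4824\right) \left(11361 + \left(-31 + 25 \left(-57\right)\right)\right) = \left(\left(-31647\right) \left(- \frac{1}{23242}\right) + 7741\right) + \left(\left(-8 + 128\right) + 4824\right) \left(11361 - 1456\right) = \left(\frac{31647}{23242} + 7741\right) + \left(120 + 4824\right) \left(11361 - 1456\right) = \frac{179947969}{23242} + 4944 \cdot 9905 = \frac{179947969}{23242} + 48970320 = \frac{1138348125409}{23242}$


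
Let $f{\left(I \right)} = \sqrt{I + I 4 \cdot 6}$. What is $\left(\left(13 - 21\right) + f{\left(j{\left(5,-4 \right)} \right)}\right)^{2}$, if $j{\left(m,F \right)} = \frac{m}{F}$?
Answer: $\frac{131}{4} - 40 i \sqrt{5} \approx 32.75 - 89.443 i$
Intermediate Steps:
$f{\left(I \right)} = 5 \sqrt{I}$ ($f{\left(I \right)} = \sqrt{I + 4 I 6} = \sqrt{I + 24 I} = \sqrt{25 I} = 5 \sqrt{I}$)
$\left(\left(13 - 21\right) + f{\left(j{\left(5,-4 \right)} \right)}\right)^{2} = \left(\left(13 - 21\right) + 5 \sqrt{\frac{5}{-4}}\right)^{2} = \left(-8 + 5 \sqrt{5 \left(- \frac{1}{4}\right)}\right)^{2} = \left(-8 + 5 \sqrt{- \frac{5}{4}}\right)^{2} = \left(-8 + 5 \frac{i \sqrt{5}}{2}\right)^{2} = \left(-8 + \frac{5 i \sqrt{5}}{2}\right)^{2}$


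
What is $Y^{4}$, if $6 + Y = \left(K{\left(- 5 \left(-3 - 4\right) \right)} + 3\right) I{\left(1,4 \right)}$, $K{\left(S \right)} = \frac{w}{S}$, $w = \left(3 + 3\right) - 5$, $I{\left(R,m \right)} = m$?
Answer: $\frac{2097273616}{1500625} \approx 1397.6$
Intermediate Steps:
$w = 1$ ($w = 6 - 5 = 1$)
$K{\left(S \right)} = \frac{1}{S}$ ($K{\left(S \right)} = 1 \frac{1}{S} = \frac{1}{S}$)
$Y = \frac{214}{35}$ ($Y = -6 + \left(\frac{1}{\left(-5\right) \left(-3 - 4\right)} + 3\right) 4 = -6 + \left(\frac{1}{\left(-5\right) \left(-7\right)} + 3\right) 4 = -6 + \left(\frac{1}{35} + 3\right) 4 = -6 + \frac{106}{35} \cdot 4 = -6 + \frac{424}{35} = \frac{214}{35} \approx 6.1143$)
$Y^{4} = \left(\frac{214}{35}\right)^{4} = \frac{2097273616}{1500625}$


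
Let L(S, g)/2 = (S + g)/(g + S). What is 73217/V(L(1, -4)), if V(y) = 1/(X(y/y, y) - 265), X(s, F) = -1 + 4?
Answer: -19182854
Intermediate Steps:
L(S, g) = 2 (L(S, g) = 2*((S + g)/(g + S)) = 2*((S + g)/(S + g)) = 2*1 = 2)
X(s, F) = 3
V(y) = -1/262 (V(y) = 1/(3 - 265) = 1/(-262) = -1/262)
73217/V(L(1, -4)) = 73217/(-1/262) = 73217*(-262) = -19182854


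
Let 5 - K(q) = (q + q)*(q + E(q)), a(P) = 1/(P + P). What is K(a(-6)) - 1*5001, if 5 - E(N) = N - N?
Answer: -359653/72 ≈ -4995.2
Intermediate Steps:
a(P) = 1/(2*P)
E(N) = 5 (E(N) = 5 - (N - N) = 5 - 1*0 = 5 + 0 = 5)
K(q) = 5 - 2*q*(5 + q) (K(q) = 5 - (q + q)*(q + 5) = 5 - 2*q*(5 + q))
K(a(-6)) - 1*5001 = (5 - 5/(-6) - 2*((½)/(-6))²) - 1*5001 = (5 - 5*(-1)/6 - 2*((½)*(-⅙))²) - 5001 = (5 - 10*(-1/12) - 2*(-1/12)²) - 5001 = (5 + ⅚ - 2*1/144) - 5001 = (5 + ⅚ - 1/72) - 5001 = 419/72 - 5001 = -359653/72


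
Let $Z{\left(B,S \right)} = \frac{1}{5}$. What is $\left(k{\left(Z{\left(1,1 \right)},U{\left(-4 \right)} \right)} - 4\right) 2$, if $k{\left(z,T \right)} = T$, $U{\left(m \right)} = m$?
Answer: $-16$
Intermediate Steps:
$Z{\left(B,S \right)} = \frac{1}{5}$
$\left(k{\left(Z{\left(1,1 \right)},U{\left(-4 \right)} \right)} - 4\right) 2 = \left(-4 - 4\right) 2 = \left(-8\right) 2 = -16$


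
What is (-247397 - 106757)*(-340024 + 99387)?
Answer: 85222556098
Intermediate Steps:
(-247397 - 106757)*(-340024 + 99387) = -354154*(-240637) = 85222556098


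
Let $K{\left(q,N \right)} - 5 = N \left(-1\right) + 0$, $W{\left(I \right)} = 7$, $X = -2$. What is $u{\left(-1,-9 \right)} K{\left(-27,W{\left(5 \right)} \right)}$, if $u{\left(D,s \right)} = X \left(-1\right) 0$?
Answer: $0$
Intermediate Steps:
$u{\left(D,s \right)} = 0$ ($u{\left(D,s \right)} = \left(-2\right) \left(-1\right) 0 = 2 \cdot 0 = 0$)
$K{\left(q,N \right)} = 5 - N$ ($K{\left(q,N \right)} = 5 + \left(N \left(-1\right) + 0\right) = 5 + \left(- N + 0\right) = 5 - N$)
$u{\left(-1,-9 \right)} K{\left(-27,W{\left(5 \right)} \right)} = 0 \left(5 - 7\right) = 0 \left(-2\right) = 0$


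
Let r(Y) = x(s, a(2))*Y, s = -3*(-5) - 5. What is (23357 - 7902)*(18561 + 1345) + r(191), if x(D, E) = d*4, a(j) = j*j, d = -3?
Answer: 307644938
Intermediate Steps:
a(j) = j**2
s = 10 (s = 15 - 5 = 10)
x(D, E) = -12 (x(D, E) = -3*4 = -12)
r(Y) = -12*Y
(23357 - 7902)*(18561 + 1345) + r(191) = (23357 - 7902)*(18561 + 1345) - 12*191 = 15455*19906 - 2292 = 307647230 - 2292 = 307644938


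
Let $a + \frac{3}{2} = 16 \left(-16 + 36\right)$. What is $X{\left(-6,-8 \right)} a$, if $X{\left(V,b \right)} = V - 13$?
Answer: $- \frac{12103}{2} \approx -6051.5$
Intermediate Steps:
$X{\left(V,b \right)} = -13 + V$
$a = \frac{637}{2}$ ($a = - \frac{3}{2} + 16 \left(-16 + 36\right) = - \frac{3}{2} + 16 \cdot 20 = - \frac{3}{2} + 320 = \frac{637}{2} \approx 318.5$)
$X{\left(-6,-8 \right)} a = \left(-13 - 6\right) \frac{637}{2} = \left(-19\right) \frac{637}{2} = - \frac{12103}{2}$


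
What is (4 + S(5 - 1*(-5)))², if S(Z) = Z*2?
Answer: 576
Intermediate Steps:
S(Z) = 2*Z
(4 + S(5 - 1*(-5)))² = (4 + 2*(5 - 1*(-5)))² = (4 + 2*(5 + 5))² = (4 + 2*10)² = (4 + 20)² = 24² = 576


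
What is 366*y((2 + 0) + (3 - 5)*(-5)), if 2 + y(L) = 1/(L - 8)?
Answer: -1281/2 ≈ -640.50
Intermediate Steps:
y(L) = -2 + 1/(-8 + L) (y(L) = -2 + 1/(L - 8) = -2 + 1/(-8 + L))
366*y((2 + 0) + (3 - 5)*(-5)) = 366*((17 - 2*((2 + 0) + (3 - 5)*(-5)))/(-8 + ((2 + 0) + (3 - 5)*(-5)))) = 366*((17 - 2*(2 - 2*(-5)))/(-8 + (2 - 2*(-5)))) = 366*((17 - 2*(2 + 10))/(-8 + (2 + 10))) = 366*((17 - 2*12)/(-8 + 12)) = 366*((17 - 24)/4) = 366*((1/4)*(-7)) = 366*(-7/4) = -1281/2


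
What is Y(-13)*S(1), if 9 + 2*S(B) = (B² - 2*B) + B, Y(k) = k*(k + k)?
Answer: -1521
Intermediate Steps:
Y(k) = 2*k² (Y(k) = k*(2*k) = 2*k²)
S(B) = -9/2 + B²/2 - B/2 (S(B) = -9/2 + ((B² - 2*B) + B)/2 = -9/2 + (B² - B)/2 = -9/2 + (B²/2 - B/2) = -9/2 + B²/2 - B/2)
Y(-13)*S(1) = (2*(-13)²)*(-9/2 + (½)*1² - ½*1) = (2*169)*(-9/2 + (½)*1 - ½) = 338*(-9/2 + ½ - ½) = 338*(-9/2) = -1521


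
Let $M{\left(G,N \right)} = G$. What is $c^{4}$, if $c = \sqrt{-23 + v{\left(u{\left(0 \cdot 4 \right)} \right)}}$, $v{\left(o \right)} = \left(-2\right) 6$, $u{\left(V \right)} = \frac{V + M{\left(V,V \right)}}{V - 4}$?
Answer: $1225$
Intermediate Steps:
$u{\left(V \right)} = \frac{2 V}{-4 + V}$ ($u{\left(V \right)} = \frac{V + V}{V - 4} = \frac{2 V}{-4 + V}$)
$v{\left(o \right)} = -12$
$c = i \sqrt{35}$ ($c = \sqrt{-23 - 12} = \sqrt{-35} = i \sqrt{35} \approx 5.9161 i$)
$c^{4} = \left(i \sqrt{35}\right)^{4} = 1225$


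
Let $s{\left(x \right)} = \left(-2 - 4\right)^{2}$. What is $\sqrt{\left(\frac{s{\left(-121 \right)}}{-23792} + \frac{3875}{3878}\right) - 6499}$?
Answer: $\frac{11 i \sqrt{1785796782090657}}{5766586} \approx 80.61 i$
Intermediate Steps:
$s{\left(x \right)} = 36$ ($s{\left(x \right)} = \left(-6\right)^{2} = 36$)
$\sqrt{\left(\frac{s{\left(-121 \right)}}{-23792} + \frac{3875}{3878}\right) - 6499} = \sqrt{\left(\frac{36}{-23792} + \frac{3875}{3878}\right) - 6499} = \sqrt{\left(36 \left(- \frac{1}{23792}\right) + 3875 \cdot \frac{1}{3878}\right) - 6499} = \sqrt{\left(- \frac{9}{5948} + \frac{3875}{3878}\right) - 6499} = \sqrt{\frac{11506799}{11533172} - 6499} = \sqrt{- \frac{74942578029}{11533172}} = \frac{11 i \sqrt{1785796782090657}}{5766586}$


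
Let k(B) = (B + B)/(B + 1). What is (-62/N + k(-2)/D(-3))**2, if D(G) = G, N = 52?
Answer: 38809/6084 ≈ 6.3789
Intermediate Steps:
k(B) = 2*B/(1 + B) (k(B) = (2*B)/(1 + B) = 2*B/(1 + B))
(-62/N + k(-2)/D(-3))**2 = (-62/52 + (2*(-2)/(1 - 2))/(-3))**2 = (-62*1/52 + (2*(-2)/(-1))*(-1/3))**2 = (-31/26 + (2*(-2)*(-1))*(-1/3))**2 = (-31/26 + 4*(-1/3))**2 = (-31/26 - 4/3)**2 = (-197/78)**2 = 38809/6084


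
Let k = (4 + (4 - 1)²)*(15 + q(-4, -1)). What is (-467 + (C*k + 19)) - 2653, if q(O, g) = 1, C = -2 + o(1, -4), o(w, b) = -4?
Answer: -4349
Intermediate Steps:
C = -6 (C = -2 - 4 = -6)
k = 208 (k = (4 + (4 - 1)²)*(15 + 1) = (4 + 3²)*16 = (4 + 9)*16 = 13*16 = 208)
(-467 + (C*k + 19)) - 2653 = (-467 + (-6*208 + 19)) - 2653 = (-467 + (-1248 + 19)) - 2653 = (-467 - 1229) - 2653 = -1696 - 2653 = -4349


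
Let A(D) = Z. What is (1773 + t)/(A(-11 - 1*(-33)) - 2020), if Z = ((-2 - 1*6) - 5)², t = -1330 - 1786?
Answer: 1343/1851 ≈ 0.72555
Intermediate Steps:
t = -3116
Z = 169 (Z = ((-2 - 6) - 5)² = (-8 - 5)² = (-13)² = 169)
A(D) = 169
(1773 + t)/(A(-11 - 1*(-33)) - 2020) = (1773 - 3116)/(169 - 2020) = -1343/(-1851) = -1343*(-1/1851) = 1343/1851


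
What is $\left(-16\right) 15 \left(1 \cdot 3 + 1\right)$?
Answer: $-960$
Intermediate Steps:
$\left(-16\right) 15 \left(1 \cdot 3 + 1\right) = - 240 \left(3 + 1\right) = \left(-240\right) 4 = -960$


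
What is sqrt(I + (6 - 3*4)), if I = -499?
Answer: I*sqrt(505) ≈ 22.472*I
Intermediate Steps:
sqrt(I + (6 - 3*4)) = sqrt(-499 + (6 - 3*4)) = sqrt(-499 + (6 - 12)) = sqrt(-499 - 6) = sqrt(-505) = I*sqrt(505)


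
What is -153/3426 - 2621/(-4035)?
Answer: 2787397/4607970 ≈ 0.60491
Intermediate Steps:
-153/3426 - 2621/(-4035) = -153*1/3426 - 2621*(-1/4035) = -51/1142 + 2621/4035 = 2787397/4607970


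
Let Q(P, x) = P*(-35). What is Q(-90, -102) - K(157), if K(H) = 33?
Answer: 3117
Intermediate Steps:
Q(P, x) = -35*P
Q(-90, -102) - K(157) = -35*(-90) - 1*33 = 3150 - 33 = 3117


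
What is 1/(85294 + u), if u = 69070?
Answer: 1/154364 ≈ 6.4782e-6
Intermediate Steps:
1/(85294 + u) = 1/(85294 + 69070) = 1/154364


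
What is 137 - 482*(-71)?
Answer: 34359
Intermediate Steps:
137 - 482*(-71) = 137 + 34222 = 34359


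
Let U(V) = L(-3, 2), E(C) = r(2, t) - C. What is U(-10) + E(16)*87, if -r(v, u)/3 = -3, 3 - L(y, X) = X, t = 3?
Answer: -608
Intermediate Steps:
L(y, X) = 3 - X
r(v, u) = 9 (r(v, u) = -3*(-3) = 9)
E(C) = 9 - C
U(V) = 1 (U(V) = 3 - 1*2 = 3 - 2 = 1)
U(-10) + E(16)*87 = 1 + (9 - 1*16)*87 = 1 + (9 - 16)*87 = 1 - 7*87 = 1 - 609 = -608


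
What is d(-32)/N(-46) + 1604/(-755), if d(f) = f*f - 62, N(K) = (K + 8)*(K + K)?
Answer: -2440637/1319740 ≈ -1.8493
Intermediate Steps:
N(K) = 2*K*(8 + K) (N(K) = (8 + K)*(2*K) = 2*K*(8 + K))
d(f) = -62 + f² (d(f) = f² - 62 = -62 + f²)
d(-32)/N(-46) + 1604/(-755) = (-62 + (-32)²)/((2*(-46)*(8 - 46))) + 1604/(-755) = (-62 + 1024)/((2*(-46)*(-38))) + 1604*(-1/755) = 962/3496 - 1604/755 = 962*(1/3496) - 1604/755 = 481/1748 - 1604/755 = -2440637/1319740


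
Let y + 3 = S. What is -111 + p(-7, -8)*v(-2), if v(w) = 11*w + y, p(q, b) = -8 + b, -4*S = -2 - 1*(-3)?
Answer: 293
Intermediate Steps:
S = -¼ (S = -(-2 - 1*(-3))/4 = -(-2 + 3)/4 = -¼*1 = -¼ ≈ -0.25000)
y = -13/4 (y = -3 - ¼ = -13/4 ≈ -3.2500)
v(w) = -13/4 + 11*w (v(w) = 11*w - 13/4 = -13/4 + 11*w)
-111 + p(-7, -8)*v(-2) = -111 + (-8 - 8)*(-13/4 + 11*(-2)) = -111 - 16*(-13/4 - 22) = -111 - 16*(-101/4) = -111 + 404 = 293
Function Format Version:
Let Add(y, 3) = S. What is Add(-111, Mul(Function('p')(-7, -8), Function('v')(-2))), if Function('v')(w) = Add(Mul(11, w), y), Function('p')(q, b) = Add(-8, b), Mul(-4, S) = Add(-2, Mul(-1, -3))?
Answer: 293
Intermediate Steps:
S = Rational(-1, 4) (S = Mul(Rational(-1, 4), Add(-2, Mul(-1, -3))) = Mul(Rational(-1, 4), Add(-2, 3)) = Mul(Rational(-1, 4), 1) = Rational(-1, 4) ≈ -0.25000)
y = Rational(-13, 4) (y = Add(-3, Rational(-1, 4)) = Rational(-13, 4) ≈ -3.2500)
Function('v')(w) = Add(Rational(-13, 4), Mul(11, w)) (Function('v')(w) = Add(Mul(11, w), Rational(-13, 4)) = Add(Rational(-13, 4), Mul(11, w)))
Add(-111, Mul(Function('p')(-7, -8), Function('v')(-2))) = Add(-111, Mul(Add(-8, -8), Add(Rational(-13, 4), Mul(11, -2)))) = Add(-111, Mul(-16, Add(Rational(-13, 4), -22))) = Add(-111, Mul(-16, Rational(-101, 4))) = Add(-111, 404) = 293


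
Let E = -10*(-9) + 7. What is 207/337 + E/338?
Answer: 102655/113906 ≈ 0.90123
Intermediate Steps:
E = 97 (E = 90 + 7 = 97)
207/337 + E/338 = 207/337 + 97/338 = 102655/113906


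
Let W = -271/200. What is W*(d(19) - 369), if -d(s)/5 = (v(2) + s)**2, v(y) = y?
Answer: 348777/100 ≈ 3487.8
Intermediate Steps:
W = -271/200 (W = -271*1/200 = -271/200 ≈ -1.3550)
d(s) = -5*(2 + s)**2
W*(d(19) - 369) = -271*(-5*(2 + 19)**2 - 369)/200 = -271*(-5*21**2 - 369)/200 = -271*(-5*441 - 369)/200 = -271*(-2205 - 369)/200 = -271/200*(-2574) = 348777/100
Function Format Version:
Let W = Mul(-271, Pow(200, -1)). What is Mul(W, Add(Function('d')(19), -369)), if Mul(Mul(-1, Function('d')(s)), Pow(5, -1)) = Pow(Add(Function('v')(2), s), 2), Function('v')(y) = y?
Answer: Rational(348777, 100) ≈ 3487.8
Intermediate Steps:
W = Rational(-271, 200) (W = Mul(-271, Rational(1, 200)) = Rational(-271, 200) ≈ -1.3550)
Function('d')(s) = Mul(-5, Pow(Add(2, s), 2))
Mul(W, Add(Function('d')(19), -369)) = Mul(Rational(-271, 200), Add(Mul(-5, Pow(Add(2, 19), 2)), -369)) = Mul(Rational(-271, 200), Add(Mul(-5, Pow(21, 2)), -369)) = Mul(Rational(-271, 200), Add(Mul(-5, 441), -369)) = Mul(Rational(-271, 200), Add(-2205, -369)) = Mul(Rational(-271, 200), -2574) = Rational(348777, 100)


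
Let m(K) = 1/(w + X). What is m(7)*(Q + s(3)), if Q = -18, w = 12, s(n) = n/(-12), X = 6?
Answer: -73/72 ≈ -1.0139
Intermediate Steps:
s(n) = -n/12 (s(n) = n*(-1/12) = -n/12)
m(K) = 1/18 (m(K) = 1/(12 + 6) = 1/18)
m(7)*(Q + s(3)) = (-18 - 1/12*3)/18 = (-18 - ¼)/18 = (1/18)*(-73/4) = -73/72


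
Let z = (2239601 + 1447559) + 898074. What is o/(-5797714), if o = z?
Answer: -2292617/2898857 ≈ -0.79087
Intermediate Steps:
z = 4585234 (z = 3687160 + 898074 = 4585234)
o = 4585234
o/(-5797714) = 4585234/(-5797714) = 4585234*(-1/5797714) = -2292617/2898857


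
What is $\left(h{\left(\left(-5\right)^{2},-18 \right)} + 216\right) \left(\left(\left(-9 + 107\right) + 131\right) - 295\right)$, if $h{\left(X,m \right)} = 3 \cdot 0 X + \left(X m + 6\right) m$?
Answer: $-541728$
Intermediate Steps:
$h{\left(X,m \right)} = m \left(6 + X m\right)$ ($h{\left(X,m \right)} = 0 X + \left(6 + X m\right) m = 0 + m \left(6 + X m\right) = m \left(6 + X m\right)$)
$\left(h{\left(\left(-5\right)^{2},-18 \right)} + 216\right) \left(\left(\left(-9 + 107\right) + 131\right) - 295\right) = \left(- 18 \left(6 + \left(-5\right)^{2} \left(-18\right)\right) + 216\right) \left(\left(\left(-9 + 107\right) + 131\right) - 295\right) = \left(- 18 \left(6 + 25 \left(-18\right)\right) + 216\right) \left(\left(98 + 131\right) - 295\right) = \left(- 18 \left(6 - 450\right) + 216\right) \left(229 - 295\right) = \left(\left(-18\right) \left(-444\right) + 216\right) \left(-66\right) = \left(7992 + 216\right) \left(-66\right) = 8208 \left(-66\right) = -541728$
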